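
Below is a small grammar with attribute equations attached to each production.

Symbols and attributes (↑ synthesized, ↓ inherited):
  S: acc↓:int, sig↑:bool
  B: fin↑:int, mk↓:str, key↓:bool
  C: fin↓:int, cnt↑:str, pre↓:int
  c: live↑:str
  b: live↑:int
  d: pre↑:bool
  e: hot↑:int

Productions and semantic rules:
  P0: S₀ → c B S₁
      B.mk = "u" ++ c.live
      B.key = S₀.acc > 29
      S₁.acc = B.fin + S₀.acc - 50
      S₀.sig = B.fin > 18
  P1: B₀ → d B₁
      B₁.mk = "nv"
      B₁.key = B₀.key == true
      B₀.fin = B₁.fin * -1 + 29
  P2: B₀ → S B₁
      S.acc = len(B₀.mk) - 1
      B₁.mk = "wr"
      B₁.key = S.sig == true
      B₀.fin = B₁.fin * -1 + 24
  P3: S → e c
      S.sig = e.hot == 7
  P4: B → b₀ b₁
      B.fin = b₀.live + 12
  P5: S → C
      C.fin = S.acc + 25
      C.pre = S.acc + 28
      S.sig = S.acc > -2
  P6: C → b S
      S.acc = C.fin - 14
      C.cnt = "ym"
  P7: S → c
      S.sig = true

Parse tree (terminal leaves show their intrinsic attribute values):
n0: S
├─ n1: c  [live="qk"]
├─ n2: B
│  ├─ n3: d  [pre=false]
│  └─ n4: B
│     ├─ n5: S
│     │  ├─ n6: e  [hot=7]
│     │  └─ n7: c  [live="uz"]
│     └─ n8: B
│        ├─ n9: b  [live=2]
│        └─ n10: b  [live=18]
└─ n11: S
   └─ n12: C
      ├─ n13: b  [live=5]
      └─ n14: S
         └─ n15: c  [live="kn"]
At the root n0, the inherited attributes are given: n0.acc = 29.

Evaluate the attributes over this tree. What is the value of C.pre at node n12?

26

1. n0.acc = 29  [given at root]
2. n1.live = "qk"  [terminal]
3. n2.mk = "uqk"  ["u" ++ c.live]
4. n2.key = false  [S₀.acc > 29]
5. n3.pre = false  [terminal]
6. n4.mk = "nv"  ["nv"]
7. n4.key = false  [B₀.key == true]
8. n5.acc = 1  [len(B₀.mk) - 1]
9. n6.hot = 7  [terminal]
10. n7.live = "uz"  [terminal]
11. n5.sig = true  [e.hot == 7]
12. n8.mk = "wr"  ["wr"]
13. n8.key = true  [S.sig == true]
14. n9.live = 2  [terminal]
15. n10.live = 18  [terminal]
16. n8.fin = 14  [b₀.live + 12]
17. n4.fin = 10  [B₁.fin * -1 + 24]
18. n2.fin = 19  [B₁.fin * -1 + 29]
19. n11.acc = -2  [B.fin + S₀.acc - 50]
20. n12.fin = 23  [S.acc + 25]
21. n12.pre = 26  [S.acc + 28]
22. n13.live = 5  [terminal]
23. n14.acc = 9  [C.fin - 14]
24. n15.live = "kn"  [terminal]
25. n14.sig = true  [true]
26. n12.cnt = "ym"  ["ym"]
27. n11.sig = false  [S.acc > -2]
28. n0.sig = true  [B.fin > 18]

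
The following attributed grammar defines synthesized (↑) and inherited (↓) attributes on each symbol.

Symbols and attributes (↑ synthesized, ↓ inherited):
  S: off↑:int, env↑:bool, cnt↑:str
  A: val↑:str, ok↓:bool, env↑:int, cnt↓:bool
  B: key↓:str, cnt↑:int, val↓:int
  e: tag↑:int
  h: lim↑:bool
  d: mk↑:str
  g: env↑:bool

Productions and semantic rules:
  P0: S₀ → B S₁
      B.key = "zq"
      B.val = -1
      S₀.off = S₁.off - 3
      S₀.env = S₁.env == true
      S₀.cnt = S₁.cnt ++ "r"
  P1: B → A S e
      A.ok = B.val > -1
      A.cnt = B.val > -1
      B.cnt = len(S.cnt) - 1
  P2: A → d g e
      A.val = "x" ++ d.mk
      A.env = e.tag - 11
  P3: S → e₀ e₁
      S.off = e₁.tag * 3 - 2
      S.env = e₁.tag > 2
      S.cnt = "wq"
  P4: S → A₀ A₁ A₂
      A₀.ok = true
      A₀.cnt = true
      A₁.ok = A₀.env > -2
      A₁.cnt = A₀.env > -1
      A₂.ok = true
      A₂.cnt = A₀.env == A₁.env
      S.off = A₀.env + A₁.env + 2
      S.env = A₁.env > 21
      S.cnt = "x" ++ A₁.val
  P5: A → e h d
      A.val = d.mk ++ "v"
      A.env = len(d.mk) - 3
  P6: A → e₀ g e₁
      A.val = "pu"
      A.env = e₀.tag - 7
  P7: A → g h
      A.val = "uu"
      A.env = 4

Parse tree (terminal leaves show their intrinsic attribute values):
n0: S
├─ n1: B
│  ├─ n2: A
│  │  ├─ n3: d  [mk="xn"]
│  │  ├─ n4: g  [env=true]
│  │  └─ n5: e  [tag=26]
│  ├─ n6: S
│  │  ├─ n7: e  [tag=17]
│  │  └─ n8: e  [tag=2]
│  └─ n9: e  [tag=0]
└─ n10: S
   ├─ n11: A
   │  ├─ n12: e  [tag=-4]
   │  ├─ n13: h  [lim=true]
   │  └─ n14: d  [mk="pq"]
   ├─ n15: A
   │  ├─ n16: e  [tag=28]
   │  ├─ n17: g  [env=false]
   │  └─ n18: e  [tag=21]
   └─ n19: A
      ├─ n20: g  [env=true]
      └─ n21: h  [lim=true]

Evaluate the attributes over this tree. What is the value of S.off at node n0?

19

1. n1.key = "zq"  ["zq"]
2. n1.val = -1  [-1]
3. n2.ok = false  [B.val > -1]
4. n2.cnt = false  [B.val > -1]
5. n3.mk = "xn"  [terminal]
6. n4.env = true  [terminal]
7. n5.tag = 26  [terminal]
8. n2.val = "xxn"  ["x" ++ d.mk]
9. n2.env = 15  [e.tag - 11]
10. n7.tag = 17  [terminal]
11. n8.tag = 2  [terminal]
12. n6.off = 4  [e₁.tag * 3 - 2]
13. n6.env = false  [e₁.tag > 2]
14. n6.cnt = "wq"  ["wq"]
15. n9.tag = 0  [terminal]
16. n1.cnt = 1  [len(S.cnt) - 1]
17. n11.ok = true  [true]
18. n11.cnt = true  [true]
19. n12.tag = -4  [terminal]
20. n13.lim = true  [terminal]
21. n14.mk = "pq"  [terminal]
22. n11.val = "pqv"  [d.mk ++ "v"]
23. n11.env = -1  [len(d.mk) - 3]
24. n15.ok = true  [A₀.env > -2]
25. n15.cnt = false  [A₀.env > -1]
26. n16.tag = 28  [terminal]
27. n17.env = false  [terminal]
28. n18.tag = 21  [terminal]
29. n15.val = "pu"  ["pu"]
30. n15.env = 21  [e₀.tag - 7]
31. n19.ok = true  [true]
32. n19.cnt = false  [A₀.env == A₁.env]
33. n20.env = true  [terminal]
34. n21.lim = true  [terminal]
35. n19.val = "uu"  ["uu"]
36. n19.env = 4  [4]
37. n10.off = 22  [A₀.env + A₁.env + 2]
38. n10.env = false  [A₁.env > 21]
39. n10.cnt = "xpu"  ["x" ++ A₁.val]
40. n0.off = 19  [S₁.off - 3]
41. n0.env = false  [S₁.env == true]
42. n0.cnt = "xpur"  [S₁.cnt ++ "r"]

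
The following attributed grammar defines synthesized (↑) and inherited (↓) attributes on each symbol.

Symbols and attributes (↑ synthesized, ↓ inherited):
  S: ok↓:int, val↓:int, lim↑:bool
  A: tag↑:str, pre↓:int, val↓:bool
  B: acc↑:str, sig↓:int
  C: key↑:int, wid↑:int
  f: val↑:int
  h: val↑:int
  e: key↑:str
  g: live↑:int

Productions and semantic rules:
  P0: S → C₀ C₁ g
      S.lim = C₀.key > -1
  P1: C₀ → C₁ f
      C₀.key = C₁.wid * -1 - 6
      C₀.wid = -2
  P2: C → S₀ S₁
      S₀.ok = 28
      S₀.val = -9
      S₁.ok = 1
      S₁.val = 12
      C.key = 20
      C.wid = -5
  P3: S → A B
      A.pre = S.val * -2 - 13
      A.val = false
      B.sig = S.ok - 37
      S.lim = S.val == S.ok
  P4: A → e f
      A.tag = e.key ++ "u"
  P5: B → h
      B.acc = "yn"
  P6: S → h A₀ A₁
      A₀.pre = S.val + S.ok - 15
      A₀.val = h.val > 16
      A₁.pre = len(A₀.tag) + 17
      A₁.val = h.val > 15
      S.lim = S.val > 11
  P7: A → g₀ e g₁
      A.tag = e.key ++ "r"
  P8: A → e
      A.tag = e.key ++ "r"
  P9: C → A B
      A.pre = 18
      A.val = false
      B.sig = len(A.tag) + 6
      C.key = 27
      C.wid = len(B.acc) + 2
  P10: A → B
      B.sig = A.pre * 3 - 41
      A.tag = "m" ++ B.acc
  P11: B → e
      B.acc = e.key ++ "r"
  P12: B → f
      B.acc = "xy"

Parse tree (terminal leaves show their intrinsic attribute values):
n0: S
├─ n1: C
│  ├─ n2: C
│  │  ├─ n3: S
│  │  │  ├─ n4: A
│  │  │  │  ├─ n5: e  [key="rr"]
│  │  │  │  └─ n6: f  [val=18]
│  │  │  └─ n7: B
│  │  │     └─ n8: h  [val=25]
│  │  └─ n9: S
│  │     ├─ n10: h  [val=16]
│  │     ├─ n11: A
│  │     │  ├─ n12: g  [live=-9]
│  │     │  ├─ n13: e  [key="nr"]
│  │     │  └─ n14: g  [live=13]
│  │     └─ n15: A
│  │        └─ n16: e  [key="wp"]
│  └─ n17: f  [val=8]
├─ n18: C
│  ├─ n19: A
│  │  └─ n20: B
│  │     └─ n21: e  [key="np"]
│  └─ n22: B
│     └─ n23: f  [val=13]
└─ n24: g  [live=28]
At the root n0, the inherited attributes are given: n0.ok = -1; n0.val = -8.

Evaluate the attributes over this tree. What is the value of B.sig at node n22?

10

1. n0.ok = -1  [given at root]
2. n0.val = -8  [given at root]
3. n3.ok = 28  [28]
4. n3.val = -9  [-9]
5. n4.pre = 5  [S.val * -2 - 13]
6. n4.val = false  [false]
7. n5.key = "rr"  [terminal]
8. n6.val = 18  [terminal]
9. n4.tag = "rru"  [e.key ++ "u"]
10. n7.sig = -9  [S.ok - 37]
11. n8.val = 25  [terminal]
12. n7.acc = "yn"  ["yn"]
13. n3.lim = false  [S.val == S.ok]
14. n9.ok = 1  [1]
15. n9.val = 12  [12]
16. n10.val = 16  [terminal]
17. n11.pre = -2  [S.val + S.ok - 15]
18. n11.val = false  [h.val > 16]
19. n12.live = -9  [terminal]
20. n13.key = "nr"  [terminal]
21. n14.live = 13  [terminal]
22. n11.tag = "nrr"  [e.key ++ "r"]
23. n15.pre = 20  [len(A₀.tag) + 17]
24. n15.val = true  [h.val > 15]
25. n16.key = "wp"  [terminal]
26. n15.tag = "wpr"  [e.key ++ "r"]
27. n9.lim = true  [S.val > 11]
28. n2.key = 20  [20]
29. n2.wid = -5  [-5]
30. n17.val = 8  [terminal]
31. n1.key = -1  [C₁.wid * -1 - 6]
32. n1.wid = -2  [-2]
33. n19.pre = 18  [18]
34. n19.val = false  [false]
35. n20.sig = 13  [A.pre * 3 - 41]
36. n21.key = "np"  [terminal]
37. n20.acc = "npr"  [e.key ++ "r"]
38. n19.tag = "mnpr"  ["m" ++ B.acc]
39. n22.sig = 10  [len(A.tag) + 6]
40. n23.val = 13  [terminal]
41. n22.acc = "xy"  ["xy"]
42. n18.key = 27  [27]
43. n18.wid = 4  [len(B.acc) + 2]
44. n24.live = 28  [terminal]
45. n0.lim = false  [C₀.key > -1]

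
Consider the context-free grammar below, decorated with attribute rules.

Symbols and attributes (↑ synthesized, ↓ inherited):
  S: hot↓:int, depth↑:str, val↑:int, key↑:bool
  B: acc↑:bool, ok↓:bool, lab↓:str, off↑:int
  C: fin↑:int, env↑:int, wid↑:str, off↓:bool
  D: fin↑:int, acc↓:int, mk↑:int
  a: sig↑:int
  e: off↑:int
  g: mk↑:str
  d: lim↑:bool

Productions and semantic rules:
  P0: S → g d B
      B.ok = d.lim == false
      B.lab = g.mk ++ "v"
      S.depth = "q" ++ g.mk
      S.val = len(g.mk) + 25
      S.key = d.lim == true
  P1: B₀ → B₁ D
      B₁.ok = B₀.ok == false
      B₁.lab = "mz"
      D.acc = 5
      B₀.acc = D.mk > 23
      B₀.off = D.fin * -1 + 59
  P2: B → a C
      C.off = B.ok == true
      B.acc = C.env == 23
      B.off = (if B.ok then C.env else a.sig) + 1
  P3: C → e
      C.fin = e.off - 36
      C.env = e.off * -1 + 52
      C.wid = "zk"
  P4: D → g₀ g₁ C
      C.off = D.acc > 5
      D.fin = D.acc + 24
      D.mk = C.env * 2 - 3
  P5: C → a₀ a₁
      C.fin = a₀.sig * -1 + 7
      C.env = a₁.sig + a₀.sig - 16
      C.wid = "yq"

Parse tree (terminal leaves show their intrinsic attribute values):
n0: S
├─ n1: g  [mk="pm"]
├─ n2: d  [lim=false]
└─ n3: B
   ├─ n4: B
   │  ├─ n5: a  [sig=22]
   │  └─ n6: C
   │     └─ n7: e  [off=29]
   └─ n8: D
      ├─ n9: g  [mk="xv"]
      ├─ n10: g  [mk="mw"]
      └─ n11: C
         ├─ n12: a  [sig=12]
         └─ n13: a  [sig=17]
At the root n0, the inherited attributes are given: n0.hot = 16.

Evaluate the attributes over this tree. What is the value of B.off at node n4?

23

1. n0.hot = 16  [given at root]
2. n1.mk = "pm"  [terminal]
3. n2.lim = false  [terminal]
4. n3.ok = true  [d.lim == false]
5. n3.lab = "pmv"  [g.mk ++ "v"]
6. n4.ok = false  [B₀.ok == false]
7. n4.lab = "mz"  ["mz"]
8. n5.sig = 22  [terminal]
9. n6.off = false  [B.ok == true]
10. n7.off = 29  [terminal]
11. n6.fin = -7  [e.off - 36]
12. n6.env = 23  [e.off * -1 + 52]
13. n6.wid = "zk"  ["zk"]
14. n4.acc = true  [C.env == 23]
15. n4.off = 23  [(if B.ok then C.env else a.sig) + 1]
16. n8.acc = 5  [5]
17. n9.mk = "xv"  [terminal]
18. n10.mk = "mw"  [terminal]
19. n11.off = false  [D.acc > 5]
20. n12.sig = 12  [terminal]
21. n13.sig = 17  [terminal]
22. n11.fin = -5  [a₀.sig * -1 + 7]
23. n11.env = 13  [a₁.sig + a₀.sig - 16]
24. n11.wid = "yq"  ["yq"]
25. n8.fin = 29  [D.acc + 24]
26. n8.mk = 23  [C.env * 2 - 3]
27. n3.acc = false  [D.mk > 23]
28. n3.off = 30  [D.fin * -1 + 59]
29. n0.depth = "qpm"  ["q" ++ g.mk]
30. n0.val = 27  [len(g.mk) + 25]
31. n0.key = false  [d.lim == true]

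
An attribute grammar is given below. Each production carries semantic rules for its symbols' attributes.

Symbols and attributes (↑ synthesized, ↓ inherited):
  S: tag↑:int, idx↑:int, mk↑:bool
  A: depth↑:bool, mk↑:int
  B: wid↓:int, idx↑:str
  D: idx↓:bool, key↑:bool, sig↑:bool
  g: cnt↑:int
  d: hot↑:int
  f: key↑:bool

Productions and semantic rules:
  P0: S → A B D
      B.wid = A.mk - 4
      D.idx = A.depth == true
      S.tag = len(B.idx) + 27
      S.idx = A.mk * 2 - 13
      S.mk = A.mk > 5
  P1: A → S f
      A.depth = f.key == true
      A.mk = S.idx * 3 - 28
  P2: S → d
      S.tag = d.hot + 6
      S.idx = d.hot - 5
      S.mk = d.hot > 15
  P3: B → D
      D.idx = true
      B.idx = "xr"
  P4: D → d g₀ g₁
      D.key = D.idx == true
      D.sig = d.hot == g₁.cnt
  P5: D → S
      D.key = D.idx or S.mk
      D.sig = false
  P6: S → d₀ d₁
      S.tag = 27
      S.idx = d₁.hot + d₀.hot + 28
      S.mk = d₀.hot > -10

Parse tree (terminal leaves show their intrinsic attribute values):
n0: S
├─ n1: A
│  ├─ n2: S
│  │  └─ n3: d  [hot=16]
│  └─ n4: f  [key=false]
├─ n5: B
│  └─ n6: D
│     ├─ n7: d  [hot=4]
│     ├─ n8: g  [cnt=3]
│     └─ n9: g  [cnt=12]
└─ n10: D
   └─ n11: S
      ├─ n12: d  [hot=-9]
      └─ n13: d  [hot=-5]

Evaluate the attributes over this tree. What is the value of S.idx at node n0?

-3

1. n3.hot = 16  [terminal]
2. n2.tag = 22  [d.hot + 6]
3. n2.idx = 11  [d.hot - 5]
4. n2.mk = true  [d.hot > 15]
5. n4.key = false  [terminal]
6. n1.depth = false  [f.key == true]
7. n1.mk = 5  [S.idx * 3 - 28]
8. n5.wid = 1  [A.mk - 4]
9. n6.idx = true  [true]
10. n7.hot = 4  [terminal]
11. n8.cnt = 3  [terminal]
12. n9.cnt = 12  [terminal]
13. n6.key = true  [D.idx == true]
14. n6.sig = false  [d.hot == g₁.cnt]
15. n5.idx = "xr"  ["xr"]
16. n10.idx = false  [A.depth == true]
17. n12.hot = -9  [terminal]
18. n13.hot = -5  [terminal]
19. n11.tag = 27  [27]
20. n11.idx = 14  [d₁.hot + d₀.hot + 28]
21. n11.mk = true  [d₀.hot > -10]
22. n10.key = true  [D.idx or S.mk]
23. n10.sig = false  [false]
24. n0.tag = 29  [len(B.idx) + 27]
25. n0.idx = -3  [A.mk * 2 - 13]
26. n0.mk = false  [A.mk > 5]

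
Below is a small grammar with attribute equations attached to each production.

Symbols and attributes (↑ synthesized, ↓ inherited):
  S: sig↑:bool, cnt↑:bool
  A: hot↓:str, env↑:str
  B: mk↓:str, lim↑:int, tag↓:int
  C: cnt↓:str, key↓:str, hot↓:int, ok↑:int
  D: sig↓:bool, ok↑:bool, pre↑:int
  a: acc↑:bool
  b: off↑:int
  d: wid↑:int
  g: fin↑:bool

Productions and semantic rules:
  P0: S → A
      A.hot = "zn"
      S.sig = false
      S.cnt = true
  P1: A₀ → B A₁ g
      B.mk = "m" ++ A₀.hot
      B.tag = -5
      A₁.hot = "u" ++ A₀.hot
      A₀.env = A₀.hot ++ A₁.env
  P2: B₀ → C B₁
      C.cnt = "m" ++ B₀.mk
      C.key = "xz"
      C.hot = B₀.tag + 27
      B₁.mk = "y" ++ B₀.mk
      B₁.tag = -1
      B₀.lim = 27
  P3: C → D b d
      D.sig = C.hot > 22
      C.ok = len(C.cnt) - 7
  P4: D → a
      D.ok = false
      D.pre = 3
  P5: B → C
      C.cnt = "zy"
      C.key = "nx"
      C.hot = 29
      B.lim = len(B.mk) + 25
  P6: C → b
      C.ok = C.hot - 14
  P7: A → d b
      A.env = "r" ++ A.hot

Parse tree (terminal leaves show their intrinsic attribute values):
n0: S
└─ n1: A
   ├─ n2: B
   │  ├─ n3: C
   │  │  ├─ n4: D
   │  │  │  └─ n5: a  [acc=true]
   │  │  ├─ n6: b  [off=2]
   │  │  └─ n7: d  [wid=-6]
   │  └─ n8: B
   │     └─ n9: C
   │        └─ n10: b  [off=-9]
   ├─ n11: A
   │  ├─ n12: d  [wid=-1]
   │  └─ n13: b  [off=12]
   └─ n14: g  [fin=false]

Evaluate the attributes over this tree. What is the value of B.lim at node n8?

29

1. n1.hot = "zn"  ["zn"]
2. n2.mk = "mzn"  ["m" ++ A₀.hot]
3. n2.tag = -5  [-5]
4. n3.cnt = "mmzn"  ["m" ++ B₀.mk]
5. n3.key = "xz"  ["xz"]
6. n3.hot = 22  [B₀.tag + 27]
7. n4.sig = false  [C.hot > 22]
8. n5.acc = true  [terminal]
9. n4.ok = false  [false]
10. n4.pre = 3  [3]
11. n6.off = 2  [terminal]
12. n7.wid = -6  [terminal]
13. n3.ok = -3  [len(C.cnt) - 7]
14. n8.mk = "ymzn"  ["y" ++ B₀.mk]
15. n8.tag = -1  [-1]
16. n9.cnt = "zy"  ["zy"]
17. n9.key = "nx"  ["nx"]
18. n9.hot = 29  [29]
19. n10.off = -9  [terminal]
20. n9.ok = 15  [C.hot - 14]
21. n8.lim = 29  [len(B.mk) + 25]
22. n2.lim = 27  [27]
23. n11.hot = "uzn"  ["u" ++ A₀.hot]
24. n12.wid = -1  [terminal]
25. n13.off = 12  [terminal]
26. n11.env = "ruzn"  ["r" ++ A.hot]
27. n14.fin = false  [terminal]
28. n1.env = "znruzn"  [A₀.hot ++ A₁.env]
29. n0.sig = false  [false]
30. n0.cnt = true  [true]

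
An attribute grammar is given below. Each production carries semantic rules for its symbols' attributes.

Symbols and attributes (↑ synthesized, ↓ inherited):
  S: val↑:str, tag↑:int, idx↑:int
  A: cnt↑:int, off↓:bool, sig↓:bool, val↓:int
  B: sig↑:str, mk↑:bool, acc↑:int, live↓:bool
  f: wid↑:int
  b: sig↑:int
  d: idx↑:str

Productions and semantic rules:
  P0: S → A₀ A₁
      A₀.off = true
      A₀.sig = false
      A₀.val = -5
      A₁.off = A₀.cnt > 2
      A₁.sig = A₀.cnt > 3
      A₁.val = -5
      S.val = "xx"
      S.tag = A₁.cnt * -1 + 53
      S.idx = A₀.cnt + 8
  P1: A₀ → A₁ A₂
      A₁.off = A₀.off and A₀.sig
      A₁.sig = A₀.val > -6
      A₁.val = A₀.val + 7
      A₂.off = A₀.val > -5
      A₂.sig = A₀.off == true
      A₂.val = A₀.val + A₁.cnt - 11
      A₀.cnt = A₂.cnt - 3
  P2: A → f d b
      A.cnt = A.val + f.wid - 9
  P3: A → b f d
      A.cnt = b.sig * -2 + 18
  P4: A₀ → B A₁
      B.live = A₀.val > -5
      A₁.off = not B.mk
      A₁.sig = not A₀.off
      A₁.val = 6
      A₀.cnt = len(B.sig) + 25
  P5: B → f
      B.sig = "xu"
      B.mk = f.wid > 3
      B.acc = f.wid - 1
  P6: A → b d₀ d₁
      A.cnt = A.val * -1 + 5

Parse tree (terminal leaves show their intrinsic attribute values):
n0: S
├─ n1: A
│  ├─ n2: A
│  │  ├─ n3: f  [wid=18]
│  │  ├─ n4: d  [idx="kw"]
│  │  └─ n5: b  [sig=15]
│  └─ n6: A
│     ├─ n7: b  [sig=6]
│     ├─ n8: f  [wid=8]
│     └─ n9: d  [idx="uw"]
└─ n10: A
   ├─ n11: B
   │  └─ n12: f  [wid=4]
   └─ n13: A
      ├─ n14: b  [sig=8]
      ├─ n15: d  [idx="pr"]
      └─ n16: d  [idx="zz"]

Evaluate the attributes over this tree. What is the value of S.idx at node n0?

1. n1.off = true  [true]
2. n1.sig = false  [false]
3. n1.val = -5  [-5]
4. n2.off = false  [A₀.off and A₀.sig]
5. n2.sig = true  [A₀.val > -6]
6. n2.val = 2  [A₀.val + 7]
7. n3.wid = 18  [terminal]
8. n4.idx = "kw"  [terminal]
9. n5.sig = 15  [terminal]
10. n2.cnt = 11  [A.val + f.wid - 9]
11. n6.off = false  [A₀.val > -5]
12. n6.sig = true  [A₀.off == true]
13. n6.val = -5  [A₀.val + A₁.cnt - 11]
14. n7.sig = 6  [terminal]
15. n8.wid = 8  [terminal]
16. n9.idx = "uw"  [terminal]
17. n6.cnt = 6  [b.sig * -2 + 18]
18. n1.cnt = 3  [A₂.cnt - 3]
19. n10.off = true  [A₀.cnt > 2]
20. n10.sig = false  [A₀.cnt > 3]
21. n10.val = -5  [-5]
22. n11.live = false  [A₀.val > -5]
23. n12.wid = 4  [terminal]
24. n11.sig = "xu"  ["xu"]
25. n11.mk = true  [f.wid > 3]
26. n11.acc = 3  [f.wid - 1]
27. n13.off = false  [not B.mk]
28. n13.sig = false  [not A₀.off]
29. n13.val = 6  [6]
30. n14.sig = 8  [terminal]
31. n15.idx = "pr"  [terminal]
32. n16.idx = "zz"  [terminal]
33. n13.cnt = -1  [A.val * -1 + 5]
34. n10.cnt = 27  [len(B.sig) + 25]
35. n0.val = "xx"  ["xx"]
36. n0.tag = 26  [A₁.cnt * -1 + 53]
37. n0.idx = 11  [A₀.cnt + 8]

11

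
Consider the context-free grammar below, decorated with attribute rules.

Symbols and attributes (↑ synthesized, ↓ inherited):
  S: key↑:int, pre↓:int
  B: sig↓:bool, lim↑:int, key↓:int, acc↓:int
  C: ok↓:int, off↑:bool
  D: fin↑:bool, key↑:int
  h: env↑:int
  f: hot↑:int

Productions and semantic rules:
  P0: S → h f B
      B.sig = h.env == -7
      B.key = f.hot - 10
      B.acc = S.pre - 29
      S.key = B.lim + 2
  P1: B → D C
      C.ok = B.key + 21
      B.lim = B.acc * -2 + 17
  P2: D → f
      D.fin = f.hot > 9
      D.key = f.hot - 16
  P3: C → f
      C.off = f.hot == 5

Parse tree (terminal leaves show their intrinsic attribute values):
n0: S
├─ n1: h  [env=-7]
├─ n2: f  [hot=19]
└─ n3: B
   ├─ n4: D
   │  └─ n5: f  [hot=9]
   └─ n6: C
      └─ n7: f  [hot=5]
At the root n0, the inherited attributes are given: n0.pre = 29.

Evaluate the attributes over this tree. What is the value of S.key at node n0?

1. n0.pre = 29  [given at root]
2. n1.env = -7  [terminal]
3. n2.hot = 19  [terminal]
4. n3.sig = true  [h.env == -7]
5. n3.key = 9  [f.hot - 10]
6. n3.acc = 0  [S.pre - 29]
7. n5.hot = 9  [terminal]
8. n4.fin = false  [f.hot > 9]
9. n4.key = -7  [f.hot - 16]
10. n6.ok = 30  [B.key + 21]
11. n7.hot = 5  [terminal]
12. n6.off = true  [f.hot == 5]
13. n3.lim = 17  [B.acc * -2 + 17]
14. n0.key = 19  [B.lim + 2]

19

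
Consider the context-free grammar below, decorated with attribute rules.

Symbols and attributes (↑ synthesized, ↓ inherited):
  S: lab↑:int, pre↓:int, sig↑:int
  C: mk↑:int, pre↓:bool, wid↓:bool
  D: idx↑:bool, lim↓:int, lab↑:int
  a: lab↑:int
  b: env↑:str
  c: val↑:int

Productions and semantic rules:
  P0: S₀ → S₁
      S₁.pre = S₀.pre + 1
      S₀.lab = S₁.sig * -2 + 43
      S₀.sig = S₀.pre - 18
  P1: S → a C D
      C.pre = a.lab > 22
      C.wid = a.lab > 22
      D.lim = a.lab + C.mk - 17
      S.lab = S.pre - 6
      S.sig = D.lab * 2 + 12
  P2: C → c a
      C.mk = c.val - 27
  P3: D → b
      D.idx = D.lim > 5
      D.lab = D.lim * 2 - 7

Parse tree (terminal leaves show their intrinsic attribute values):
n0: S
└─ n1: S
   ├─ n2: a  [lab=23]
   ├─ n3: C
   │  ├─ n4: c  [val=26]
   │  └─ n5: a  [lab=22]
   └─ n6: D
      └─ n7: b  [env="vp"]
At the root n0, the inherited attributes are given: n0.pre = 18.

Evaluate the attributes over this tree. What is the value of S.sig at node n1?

18

1. n0.pre = 18  [given at root]
2. n1.pre = 19  [S₀.pre + 1]
3. n2.lab = 23  [terminal]
4. n3.pre = true  [a.lab > 22]
5. n3.wid = true  [a.lab > 22]
6. n4.val = 26  [terminal]
7. n5.lab = 22  [terminal]
8. n3.mk = -1  [c.val - 27]
9. n6.lim = 5  [a.lab + C.mk - 17]
10. n7.env = "vp"  [terminal]
11. n6.idx = false  [D.lim > 5]
12. n6.lab = 3  [D.lim * 2 - 7]
13. n1.lab = 13  [S.pre - 6]
14. n1.sig = 18  [D.lab * 2 + 12]
15. n0.lab = 7  [S₁.sig * -2 + 43]
16. n0.sig = 0  [S₀.pre - 18]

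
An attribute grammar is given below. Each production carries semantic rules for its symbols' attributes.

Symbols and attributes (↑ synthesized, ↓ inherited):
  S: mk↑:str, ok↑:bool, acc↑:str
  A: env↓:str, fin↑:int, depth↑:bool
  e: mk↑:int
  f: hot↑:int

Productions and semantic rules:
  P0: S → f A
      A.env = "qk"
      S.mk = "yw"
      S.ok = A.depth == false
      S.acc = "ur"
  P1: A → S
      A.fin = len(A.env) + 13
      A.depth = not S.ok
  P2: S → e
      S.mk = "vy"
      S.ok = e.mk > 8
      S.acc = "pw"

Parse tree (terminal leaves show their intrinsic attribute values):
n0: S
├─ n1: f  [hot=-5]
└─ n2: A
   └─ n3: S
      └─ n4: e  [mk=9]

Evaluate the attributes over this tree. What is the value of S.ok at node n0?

true

1. n1.hot = -5  [terminal]
2. n2.env = "qk"  ["qk"]
3. n4.mk = 9  [terminal]
4. n3.mk = "vy"  ["vy"]
5. n3.ok = true  [e.mk > 8]
6. n3.acc = "pw"  ["pw"]
7. n2.fin = 15  [len(A.env) + 13]
8. n2.depth = false  [not S.ok]
9. n0.mk = "yw"  ["yw"]
10. n0.ok = true  [A.depth == false]
11. n0.acc = "ur"  ["ur"]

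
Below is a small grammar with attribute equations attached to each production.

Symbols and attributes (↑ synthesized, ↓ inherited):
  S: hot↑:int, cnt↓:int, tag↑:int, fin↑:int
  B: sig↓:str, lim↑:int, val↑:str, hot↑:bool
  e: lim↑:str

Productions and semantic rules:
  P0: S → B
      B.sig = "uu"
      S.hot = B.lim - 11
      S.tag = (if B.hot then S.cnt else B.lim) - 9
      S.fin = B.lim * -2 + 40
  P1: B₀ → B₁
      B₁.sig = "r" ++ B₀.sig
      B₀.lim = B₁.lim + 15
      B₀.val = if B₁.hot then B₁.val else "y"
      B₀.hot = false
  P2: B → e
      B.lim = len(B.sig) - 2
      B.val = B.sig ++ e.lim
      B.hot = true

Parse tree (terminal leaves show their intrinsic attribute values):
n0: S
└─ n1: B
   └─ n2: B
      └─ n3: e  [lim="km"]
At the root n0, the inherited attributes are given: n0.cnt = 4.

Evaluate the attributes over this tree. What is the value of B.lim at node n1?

1. n0.cnt = 4  [given at root]
2. n1.sig = "uu"  ["uu"]
3. n2.sig = "ruu"  ["r" ++ B₀.sig]
4. n3.lim = "km"  [terminal]
5. n2.lim = 1  [len(B.sig) - 2]
6. n2.val = "ruukm"  [B.sig ++ e.lim]
7. n2.hot = true  [true]
8. n1.lim = 16  [B₁.lim + 15]
9. n1.val = "ruukm"  [if B₁.hot then B₁.val else "y"]
10. n1.hot = false  [false]
11. n0.hot = 5  [B.lim - 11]
12. n0.tag = 7  [(if B.hot then S.cnt else B.lim) - 9]
13. n0.fin = 8  [B.lim * -2 + 40]

16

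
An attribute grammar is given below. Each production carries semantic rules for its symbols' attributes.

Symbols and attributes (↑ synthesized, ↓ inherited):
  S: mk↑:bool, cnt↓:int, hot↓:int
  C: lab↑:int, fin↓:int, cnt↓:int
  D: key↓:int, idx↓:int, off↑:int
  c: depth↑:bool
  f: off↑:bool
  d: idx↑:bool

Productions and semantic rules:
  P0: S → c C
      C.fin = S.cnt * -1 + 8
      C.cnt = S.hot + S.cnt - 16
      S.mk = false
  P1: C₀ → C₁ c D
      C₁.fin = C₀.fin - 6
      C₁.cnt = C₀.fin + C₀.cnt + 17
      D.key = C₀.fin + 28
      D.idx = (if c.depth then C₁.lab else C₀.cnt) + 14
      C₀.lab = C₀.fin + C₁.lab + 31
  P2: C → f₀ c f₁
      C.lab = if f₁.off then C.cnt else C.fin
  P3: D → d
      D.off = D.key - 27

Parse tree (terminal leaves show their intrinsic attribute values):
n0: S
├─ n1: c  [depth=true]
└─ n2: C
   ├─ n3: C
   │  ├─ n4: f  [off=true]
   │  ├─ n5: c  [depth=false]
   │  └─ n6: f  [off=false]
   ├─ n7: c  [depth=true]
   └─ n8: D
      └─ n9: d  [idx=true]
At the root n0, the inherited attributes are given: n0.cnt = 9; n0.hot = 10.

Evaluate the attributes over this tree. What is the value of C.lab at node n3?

1. n0.cnt = 9  [given at root]
2. n0.hot = 10  [given at root]
3. n1.depth = true  [terminal]
4. n2.fin = -1  [S.cnt * -1 + 8]
5. n2.cnt = 3  [S.hot + S.cnt - 16]
6. n3.fin = -7  [C₀.fin - 6]
7. n3.cnt = 19  [C₀.fin + C₀.cnt + 17]
8. n4.off = true  [terminal]
9. n5.depth = false  [terminal]
10. n6.off = false  [terminal]
11. n3.lab = -7  [if f₁.off then C.cnt else C.fin]
12. n7.depth = true  [terminal]
13. n8.key = 27  [C₀.fin + 28]
14. n8.idx = 7  [(if c.depth then C₁.lab else C₀.cnt) + 14]
15. n9.idx = true  [terminal]
16. n8.off = 0  [D.key - 27]
17. n2.lab = 23  [C₀.fin + C₁.lab + 31]
18. n0.mk = false  [false]

-7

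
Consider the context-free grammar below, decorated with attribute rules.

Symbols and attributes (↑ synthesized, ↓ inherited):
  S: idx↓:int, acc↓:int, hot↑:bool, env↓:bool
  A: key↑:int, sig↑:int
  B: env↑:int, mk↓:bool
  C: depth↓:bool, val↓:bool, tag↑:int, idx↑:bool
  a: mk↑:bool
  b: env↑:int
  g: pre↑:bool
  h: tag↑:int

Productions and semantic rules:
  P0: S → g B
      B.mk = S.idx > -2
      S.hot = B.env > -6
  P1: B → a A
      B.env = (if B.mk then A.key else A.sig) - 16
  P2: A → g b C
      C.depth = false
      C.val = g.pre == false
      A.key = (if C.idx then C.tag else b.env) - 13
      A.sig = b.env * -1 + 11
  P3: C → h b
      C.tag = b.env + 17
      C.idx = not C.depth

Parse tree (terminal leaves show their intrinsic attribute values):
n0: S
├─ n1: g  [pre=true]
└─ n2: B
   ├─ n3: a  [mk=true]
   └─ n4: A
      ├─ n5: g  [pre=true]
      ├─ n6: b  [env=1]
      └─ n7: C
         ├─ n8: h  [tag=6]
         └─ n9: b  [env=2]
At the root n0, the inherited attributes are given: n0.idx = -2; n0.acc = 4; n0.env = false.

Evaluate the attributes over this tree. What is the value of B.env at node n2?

1. n0.idx = -2  [given at root]
2. n0.acc = 4  [given at root]
3. n0.env = false  [given at root]
4. n1.pre = true  [terminal]
5. n2.mk = false  [S.idx > -2]
6. n3.mk = true  [terminal]
7. n5.pre = true  [terminal]
8. n6.env = 1  [terminal]
9. n7.depth = false  [false]
10. n7.val = false  [g.pre == false]
11. n8.tag = 6  [terminal]
12. n9.env = 2  [terminal]
13. n7.tag = 19  [b.env + 17]
14. n7.idx = true  [not C.depth]
15. n4.key = 6  [(if C.idx then C.tag else b.env) - 13]
16. n4.sig = 10  [b.env * -1 + 11]
17. n2.env = -6  [(if B.mk then A.key else A.sig) - 16]
18. n0.hot = false  [B.env > -6]

-6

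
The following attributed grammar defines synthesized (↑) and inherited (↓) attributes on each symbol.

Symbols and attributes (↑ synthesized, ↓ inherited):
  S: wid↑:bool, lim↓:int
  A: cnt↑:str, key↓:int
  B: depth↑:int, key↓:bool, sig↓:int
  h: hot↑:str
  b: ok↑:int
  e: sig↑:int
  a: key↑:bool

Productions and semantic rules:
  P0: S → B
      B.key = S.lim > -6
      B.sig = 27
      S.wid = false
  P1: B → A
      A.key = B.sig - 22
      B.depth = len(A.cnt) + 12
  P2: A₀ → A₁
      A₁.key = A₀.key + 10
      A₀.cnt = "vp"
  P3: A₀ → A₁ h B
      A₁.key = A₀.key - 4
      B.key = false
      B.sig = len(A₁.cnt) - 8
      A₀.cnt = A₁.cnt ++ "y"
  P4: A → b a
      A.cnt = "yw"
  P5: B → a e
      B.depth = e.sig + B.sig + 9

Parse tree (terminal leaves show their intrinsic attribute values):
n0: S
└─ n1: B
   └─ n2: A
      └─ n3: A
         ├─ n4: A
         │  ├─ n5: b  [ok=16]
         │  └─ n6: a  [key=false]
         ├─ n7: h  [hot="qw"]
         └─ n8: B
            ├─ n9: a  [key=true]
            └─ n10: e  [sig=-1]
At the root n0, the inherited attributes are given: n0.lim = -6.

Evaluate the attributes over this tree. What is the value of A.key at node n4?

1. n0.lim = -6  [given at root]
2. n1.key = false  [S.lim > -6]
3. n1.sig = 27  [27]
4. n2.key = 5  [B.sig - 22]
5. n3.key = 15  [A₀.key + 10]
6. n4.key = 11  [A₀.key - 4]
7. n5.ok = 16  [terminal]
8. n6.key = false  [terminal]
9. n4.cnt = "yw"  ["yw"]
10. n7.hot = "qw"  [terminal]
11. n8.key = false  [false]
12. n8.sig = -6  [len(A₁.cnt) - 8]
13. n9.key = true  [terminal]
14. n10.sig = -1  [terminal]
15. n8.depth = 2  [e.sig + B.sig + 9]
16. n3.cnt = "ywy"  [A₁.cnt ++ "y"]
17. n2.cnt = "vp"  ["vp"]
18. n1.depth = 14  [len(A.cnt) + 12]
19. n0.wid = false  [false]

11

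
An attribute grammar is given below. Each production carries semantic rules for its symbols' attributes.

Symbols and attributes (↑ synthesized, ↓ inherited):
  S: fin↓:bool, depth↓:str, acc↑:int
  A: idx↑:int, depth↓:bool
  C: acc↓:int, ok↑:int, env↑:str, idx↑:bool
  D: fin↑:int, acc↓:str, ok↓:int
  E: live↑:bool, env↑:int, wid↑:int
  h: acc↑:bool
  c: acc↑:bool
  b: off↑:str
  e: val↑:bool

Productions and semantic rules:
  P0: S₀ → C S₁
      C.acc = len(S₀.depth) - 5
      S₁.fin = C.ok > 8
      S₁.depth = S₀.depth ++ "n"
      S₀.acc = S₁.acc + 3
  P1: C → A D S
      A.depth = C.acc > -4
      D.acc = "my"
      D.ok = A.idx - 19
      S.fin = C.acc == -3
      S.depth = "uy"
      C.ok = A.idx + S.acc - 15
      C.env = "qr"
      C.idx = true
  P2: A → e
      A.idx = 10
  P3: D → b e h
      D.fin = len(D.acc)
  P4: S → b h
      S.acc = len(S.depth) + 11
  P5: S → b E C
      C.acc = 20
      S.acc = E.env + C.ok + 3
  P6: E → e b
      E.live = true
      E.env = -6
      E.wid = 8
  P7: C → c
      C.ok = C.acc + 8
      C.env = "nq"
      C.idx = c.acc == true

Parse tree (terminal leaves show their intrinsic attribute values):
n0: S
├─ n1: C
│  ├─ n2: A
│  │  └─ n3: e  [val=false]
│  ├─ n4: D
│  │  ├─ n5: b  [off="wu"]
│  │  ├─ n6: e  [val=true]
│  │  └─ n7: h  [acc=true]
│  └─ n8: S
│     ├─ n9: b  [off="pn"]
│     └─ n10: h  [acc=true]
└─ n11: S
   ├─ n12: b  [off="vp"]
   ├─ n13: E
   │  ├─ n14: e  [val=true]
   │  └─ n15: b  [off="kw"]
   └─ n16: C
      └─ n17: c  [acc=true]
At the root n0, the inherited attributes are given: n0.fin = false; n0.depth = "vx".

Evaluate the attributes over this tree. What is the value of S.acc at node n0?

28

1. n0.fin = false  [given at root]
2. n0.depth = "vx"  [given at root]
3. n1.acc = -3  [len(S₀.depth) - 5]
4. n2.depth = true  [C.acc > -4]
5. n3.val = false  [terminal]
6. n2.idx = 10  [10]
7. n4.acc = "my"  ["my"]
8. n4.ok = -9  [A.idx - 19]
9. n5.off = "wu"  [terminal]
10. n6.val = true  [terminal]
11. n7.acc = true  [terminal]
12. n4.fin = 2  [len(D.acc)]
13. n8.fin = true  [C.acc == -3]
14. n8.depth = "uy"  ["uy"]
15. n9.off = "pn"  [terminal]
16. n10.acc = true  [terminal]
17. n8.acc = 13  [len(S.depth) + 11]
18. n1.ok = 8  [A.idx + S.acc - 15]
19. n1.env = "qr"  ["qr"]
20. n1.idx = true  [true]
21. n11.fin = false  [C.ok > 8]
22. n11.depth = "vxn"  [S₀.depth ++ "n"]
23. n12.off = "vp"  [terminal]
24. n14.val = true  [terminal]
25. n15.off = "kw"  [terminal]
26. n13.live = true  [true]
27. n13.env = -6  [-6]
28. n13.wid = 8  [8]
29. n16.acc = 20  [20]
30. n17.acc = true  [terminal]
31. n16.ok = 28  [C.acc + 8]
32. n16.env = "nq"  ["nq"]
33. n16.idx = true  [c.acc == true]
34. n11.acc = 25  [E.env + C.ok + 3]
35. n0.acc = 28  [S₁.acc + 3]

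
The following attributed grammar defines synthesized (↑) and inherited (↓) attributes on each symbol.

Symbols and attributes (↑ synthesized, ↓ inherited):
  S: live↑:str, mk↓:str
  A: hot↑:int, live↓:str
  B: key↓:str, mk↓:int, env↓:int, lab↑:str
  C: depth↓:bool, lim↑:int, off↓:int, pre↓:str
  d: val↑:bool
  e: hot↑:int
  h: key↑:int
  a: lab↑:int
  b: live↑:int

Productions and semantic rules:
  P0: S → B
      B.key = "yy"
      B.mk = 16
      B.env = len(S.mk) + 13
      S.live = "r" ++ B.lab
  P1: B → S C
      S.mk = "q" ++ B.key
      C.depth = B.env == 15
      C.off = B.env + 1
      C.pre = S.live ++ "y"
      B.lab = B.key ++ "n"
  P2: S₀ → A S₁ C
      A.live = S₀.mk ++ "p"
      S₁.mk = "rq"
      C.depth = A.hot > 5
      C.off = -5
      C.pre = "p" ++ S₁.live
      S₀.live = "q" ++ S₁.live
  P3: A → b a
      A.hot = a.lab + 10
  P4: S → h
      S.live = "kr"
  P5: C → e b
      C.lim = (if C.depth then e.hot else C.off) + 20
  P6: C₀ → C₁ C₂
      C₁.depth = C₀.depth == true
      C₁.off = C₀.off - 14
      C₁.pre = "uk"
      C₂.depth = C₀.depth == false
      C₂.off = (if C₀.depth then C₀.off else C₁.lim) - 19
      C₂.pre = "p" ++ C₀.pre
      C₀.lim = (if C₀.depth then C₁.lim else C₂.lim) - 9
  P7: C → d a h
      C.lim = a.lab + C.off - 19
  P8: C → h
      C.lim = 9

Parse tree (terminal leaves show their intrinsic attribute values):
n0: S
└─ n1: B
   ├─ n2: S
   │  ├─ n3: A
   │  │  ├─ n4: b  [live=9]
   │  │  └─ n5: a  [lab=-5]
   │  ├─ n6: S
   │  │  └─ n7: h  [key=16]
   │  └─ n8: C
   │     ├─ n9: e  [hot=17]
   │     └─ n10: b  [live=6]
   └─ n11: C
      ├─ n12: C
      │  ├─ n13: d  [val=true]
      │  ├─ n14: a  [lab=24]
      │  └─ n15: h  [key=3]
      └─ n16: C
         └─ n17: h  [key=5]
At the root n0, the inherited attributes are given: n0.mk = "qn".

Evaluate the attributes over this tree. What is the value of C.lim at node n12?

1. n0.mk = "qn"  [given at root]
2. n1.key = "yy"  ["yy"]
3. n1.mk = 16  [16]
4. n1.env = 15  [len(S.mk) + 13]
5. n2.mk = "qyy"  ["q" ++ B.key]
6. n3.live = "qyyp"  [S₀.mk ++ "p"]
7. n4.live = 9  [terminal]
8. n5.lab = -5  [terminal]
9. n3.hot = 5  [a.lab + 10]
10. n6.mk = "rq"  ["rq"]
11. n7.key = 16  [terminal]
12. n6.live = "kr"  ["kr"]
13. n8.depth = false  [A.hot > 5]
14. n8.off = -5  [-5]
15. n8.pre = "pkr"  ["p" ++ S₁.live]
16. n9.hot = 17  [terminal]
17. n10.live = 6  [terminal]
18. n8.lim = 15  [(if C.depth then e.hot else C.off) + 20]
19. n2.live = "qkr"  ["q" ++ S₁.live]
20. n11.depth = true  [B.env == 15]
21. n11.off = 16  [B.env + 1]
22. n11.pre = "qkry"  [S.live ++ "y"]
23. n12.depth = true  [C₀.depth == true]
24. n12.off = 2  [C₀.off - 14]
25. n12.pre = "uk"  ["uk"]
26. n13.val = true  [terminal]
27. n14.lab = 24  [terminal]
28. n15.key = 3  [terminal]
29. n12.lim = 7  [a.lab + C.off - 19]
30. n16.depth = false  [C₀.depth == false]
31. n16.off = -3  [(if C₀.depth then C₀.off else C₁.lim) - 19]
32. n16.pre = "pqkry"  ["p" ++ C₀.pre]
33. n17.key = 5  [terminal]
34. n16.lim = 9  [9]
35. n11.lim = -2  [(if C₀.depth then C₁.lim else C₂.lim) - 9]
36. n1.lab = "yyn"  [B.key ++ "n"]
37. n0.live = "ryyn"  ["r" ++ B.lab]

7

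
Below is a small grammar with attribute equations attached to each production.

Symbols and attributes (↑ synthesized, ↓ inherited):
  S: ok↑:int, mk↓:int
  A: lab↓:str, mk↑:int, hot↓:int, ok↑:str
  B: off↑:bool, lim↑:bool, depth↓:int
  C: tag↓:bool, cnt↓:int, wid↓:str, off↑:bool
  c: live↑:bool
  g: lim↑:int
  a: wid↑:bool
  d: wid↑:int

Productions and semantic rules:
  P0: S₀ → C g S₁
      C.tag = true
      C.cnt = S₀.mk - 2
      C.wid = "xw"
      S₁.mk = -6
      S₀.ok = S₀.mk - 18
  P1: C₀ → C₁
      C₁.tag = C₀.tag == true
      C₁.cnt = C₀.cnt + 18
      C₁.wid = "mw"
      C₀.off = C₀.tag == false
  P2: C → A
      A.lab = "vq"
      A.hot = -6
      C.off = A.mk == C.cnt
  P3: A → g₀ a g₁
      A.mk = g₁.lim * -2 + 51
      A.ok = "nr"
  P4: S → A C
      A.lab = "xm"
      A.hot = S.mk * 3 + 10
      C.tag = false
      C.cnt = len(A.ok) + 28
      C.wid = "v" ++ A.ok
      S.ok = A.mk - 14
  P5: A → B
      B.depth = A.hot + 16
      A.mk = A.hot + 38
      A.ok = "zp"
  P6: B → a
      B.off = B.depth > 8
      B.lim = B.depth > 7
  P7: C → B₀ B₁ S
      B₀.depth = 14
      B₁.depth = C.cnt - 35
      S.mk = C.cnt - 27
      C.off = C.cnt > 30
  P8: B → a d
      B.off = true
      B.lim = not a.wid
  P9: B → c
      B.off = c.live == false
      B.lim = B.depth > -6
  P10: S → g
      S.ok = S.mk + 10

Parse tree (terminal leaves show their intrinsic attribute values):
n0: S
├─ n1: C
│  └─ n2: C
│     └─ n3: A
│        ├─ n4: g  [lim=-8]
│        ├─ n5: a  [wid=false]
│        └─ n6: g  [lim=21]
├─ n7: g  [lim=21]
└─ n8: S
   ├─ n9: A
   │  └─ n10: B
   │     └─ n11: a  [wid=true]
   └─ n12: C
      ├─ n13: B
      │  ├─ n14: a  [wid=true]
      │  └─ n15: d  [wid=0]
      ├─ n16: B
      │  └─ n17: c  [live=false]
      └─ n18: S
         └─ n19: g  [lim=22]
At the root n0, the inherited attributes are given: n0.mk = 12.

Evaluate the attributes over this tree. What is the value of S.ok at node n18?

1. n0.mk = 12  [given at root]
2. n1.tag = true  [true]
3. n1.cnt = 10  [S₀.mk - 2]
4. n1.wid = "xw"  ["xw"]
5. n2.tag = true  [C₀.tag == true]
6. n2.cnt = 28  [C₀.cnt + 18]
7. n2.wid = "mw"  ["mw"]
8. n3.lab = "vq"  ["vq"]
9. n3.hot = -6  [-6]
10. n4.lim = -8  [terminal]
11. n5.wid = false  [terminal]
12. n6.lim = 21  [terminal]
13. n3.mk = 9  [g₁.lim * -2 + 51]
14. n3.ok = "nr"  ["nr"]
15. n2.off = false  [A.mk == C.cnt]
16. n1.off = false  [C₀.tag == false]
17. n7.lim = 21  [terminal]
18. n8.mk = -6  [-6]
19. n9.lab = "xm"  ["xm"]
20. n9.hot = -8  [S.mk * 3 + 10]
21. n10.depth = 8  [A.hot + 16]
22. n11.wid = true  [terminal]
23. n10.off = false  [B.depth > 8]
24. n10.lim = true  [B.depth > 7]
25. n9.mk = 30  [A.hot + 38]
26. n9.ok = "zp"  ["zp"]
27. n12.tag = false  [false]
28. n12.cnt = 30  [len(A.ok) + 28]
29. n12.wid = "vzp"  ["v" ++ A.ok]
30. n13.depth = 14  [14]
31. n14.wid = true  [terminal]
32. n15.wid = 0  [terminal]
33. n13.off = true  [true]
34. n13.lim = false  [not a.wid]
35. n16.depth = -5  [C.cnt - 35]
36. n17.live = false  [terminal]
37. n16.off = true  [c.live == false]
38. n16.lim = true  [B.depth > -6]
39. n18.mk = 3  [C.cnt - 27]
40. n19.lim = 22  [terminal]
41. n18.ok = 13  [S.mk + 10]
42. n12.off = false  [C.cnt > 30]
43. n8.ok = 16  [A.mk - 14]
44. n0.ok = -6  [S₀.mk - 18]

13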